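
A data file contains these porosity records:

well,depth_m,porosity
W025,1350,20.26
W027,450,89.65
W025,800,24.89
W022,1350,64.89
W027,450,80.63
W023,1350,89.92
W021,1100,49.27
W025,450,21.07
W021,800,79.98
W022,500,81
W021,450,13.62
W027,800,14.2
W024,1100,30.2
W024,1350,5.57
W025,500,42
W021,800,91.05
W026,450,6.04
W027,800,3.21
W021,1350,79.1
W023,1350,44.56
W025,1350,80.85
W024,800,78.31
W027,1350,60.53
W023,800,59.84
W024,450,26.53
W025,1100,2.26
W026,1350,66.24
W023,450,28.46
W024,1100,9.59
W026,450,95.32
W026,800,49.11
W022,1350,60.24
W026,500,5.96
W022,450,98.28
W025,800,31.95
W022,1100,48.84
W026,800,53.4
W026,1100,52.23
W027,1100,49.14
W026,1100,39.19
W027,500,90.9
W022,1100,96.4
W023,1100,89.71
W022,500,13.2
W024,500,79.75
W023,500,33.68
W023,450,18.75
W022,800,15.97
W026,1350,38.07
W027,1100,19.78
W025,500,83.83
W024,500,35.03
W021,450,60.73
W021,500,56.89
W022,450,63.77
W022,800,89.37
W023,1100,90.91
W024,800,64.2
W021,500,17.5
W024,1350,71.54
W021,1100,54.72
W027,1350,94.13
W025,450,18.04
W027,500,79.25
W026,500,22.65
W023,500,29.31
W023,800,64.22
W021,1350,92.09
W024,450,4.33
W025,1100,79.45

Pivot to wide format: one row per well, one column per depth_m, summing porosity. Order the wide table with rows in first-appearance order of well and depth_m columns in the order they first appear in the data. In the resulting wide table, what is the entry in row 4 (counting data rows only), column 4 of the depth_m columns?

With rows in first-appearance order of well, row 4 is well=W023. depth_m columns in first-appearance order: 1350, 450, 800, 1100, 500; column 4 is 1100.
Long rows with well=W023, depth_m=1100: 89.71 + 90.91 = 180.62.

180.62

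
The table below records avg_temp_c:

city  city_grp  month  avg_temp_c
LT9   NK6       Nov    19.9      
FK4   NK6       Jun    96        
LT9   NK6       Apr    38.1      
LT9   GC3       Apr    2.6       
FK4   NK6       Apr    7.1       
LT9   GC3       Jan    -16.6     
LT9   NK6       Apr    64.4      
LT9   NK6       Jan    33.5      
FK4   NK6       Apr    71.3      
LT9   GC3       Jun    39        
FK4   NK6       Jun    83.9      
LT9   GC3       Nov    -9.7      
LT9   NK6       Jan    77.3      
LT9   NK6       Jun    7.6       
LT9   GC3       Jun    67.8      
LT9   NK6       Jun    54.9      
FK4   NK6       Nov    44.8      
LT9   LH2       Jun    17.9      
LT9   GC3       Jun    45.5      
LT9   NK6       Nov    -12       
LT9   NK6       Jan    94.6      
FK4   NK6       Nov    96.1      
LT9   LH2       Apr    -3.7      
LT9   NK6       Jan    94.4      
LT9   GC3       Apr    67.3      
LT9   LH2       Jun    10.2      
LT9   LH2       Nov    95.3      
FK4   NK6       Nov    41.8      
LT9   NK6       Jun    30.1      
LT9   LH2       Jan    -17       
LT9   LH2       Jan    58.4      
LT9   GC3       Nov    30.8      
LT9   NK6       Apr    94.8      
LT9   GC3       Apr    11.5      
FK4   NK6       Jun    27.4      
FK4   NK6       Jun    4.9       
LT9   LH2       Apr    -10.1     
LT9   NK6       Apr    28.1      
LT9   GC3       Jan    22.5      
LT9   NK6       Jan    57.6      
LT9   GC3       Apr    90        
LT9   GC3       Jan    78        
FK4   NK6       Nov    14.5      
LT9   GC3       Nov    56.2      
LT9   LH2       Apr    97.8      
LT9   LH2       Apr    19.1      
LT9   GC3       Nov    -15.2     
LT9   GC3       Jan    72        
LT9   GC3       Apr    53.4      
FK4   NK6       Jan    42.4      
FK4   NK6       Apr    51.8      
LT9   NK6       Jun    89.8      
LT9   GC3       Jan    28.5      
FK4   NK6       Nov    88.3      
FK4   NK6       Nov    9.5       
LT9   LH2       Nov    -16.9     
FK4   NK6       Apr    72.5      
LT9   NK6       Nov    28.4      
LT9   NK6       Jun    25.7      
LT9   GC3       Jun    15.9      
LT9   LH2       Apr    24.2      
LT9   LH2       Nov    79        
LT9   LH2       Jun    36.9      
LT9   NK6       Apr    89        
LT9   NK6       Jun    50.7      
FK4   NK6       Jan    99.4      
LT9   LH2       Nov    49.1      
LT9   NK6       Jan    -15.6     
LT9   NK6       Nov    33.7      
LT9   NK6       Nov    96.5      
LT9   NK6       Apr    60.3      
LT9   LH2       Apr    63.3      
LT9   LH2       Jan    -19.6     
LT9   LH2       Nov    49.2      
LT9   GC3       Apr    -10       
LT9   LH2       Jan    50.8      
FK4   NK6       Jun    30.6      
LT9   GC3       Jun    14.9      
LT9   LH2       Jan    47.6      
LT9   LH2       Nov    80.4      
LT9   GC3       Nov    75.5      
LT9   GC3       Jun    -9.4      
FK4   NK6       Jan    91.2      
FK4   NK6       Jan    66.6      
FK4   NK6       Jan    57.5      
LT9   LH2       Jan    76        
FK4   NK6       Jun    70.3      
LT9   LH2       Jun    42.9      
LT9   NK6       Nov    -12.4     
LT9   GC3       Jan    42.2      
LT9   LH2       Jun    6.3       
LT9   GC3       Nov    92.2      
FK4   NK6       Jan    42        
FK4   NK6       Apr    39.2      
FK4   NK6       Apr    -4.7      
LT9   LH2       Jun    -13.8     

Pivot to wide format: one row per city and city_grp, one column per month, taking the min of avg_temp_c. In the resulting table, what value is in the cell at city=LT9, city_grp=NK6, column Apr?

28.1

Rows with city=LT9, city_grp=NK6 and month=Apr: avg_temp_c values are 38.1, 64.4, 94.8, 28.1, 89, 60.3.
min(38.1, 64.4, 94.8, 28.1, 89, 60.3) = 28.1.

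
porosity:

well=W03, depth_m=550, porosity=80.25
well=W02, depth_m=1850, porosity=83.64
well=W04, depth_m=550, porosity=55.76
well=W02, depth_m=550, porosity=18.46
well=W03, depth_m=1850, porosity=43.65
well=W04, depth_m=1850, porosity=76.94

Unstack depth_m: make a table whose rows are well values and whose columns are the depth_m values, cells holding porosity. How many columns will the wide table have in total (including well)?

1 column for well plus 2 distinct depth_m values → 3 columns.

3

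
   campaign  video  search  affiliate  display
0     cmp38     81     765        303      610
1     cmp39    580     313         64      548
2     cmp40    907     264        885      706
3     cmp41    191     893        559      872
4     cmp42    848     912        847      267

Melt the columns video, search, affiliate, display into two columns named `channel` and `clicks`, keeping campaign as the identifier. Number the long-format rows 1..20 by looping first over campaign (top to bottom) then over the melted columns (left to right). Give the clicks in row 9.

20 rows total (5 × 4). Row 9: index ⌊(9-1)/4⌋ = 2 into campaign → cmp40; (9-1) mod 4 = 0 into the melted columns → video.
So row 9 is (cmp40, video, 907); clicks = 907.

907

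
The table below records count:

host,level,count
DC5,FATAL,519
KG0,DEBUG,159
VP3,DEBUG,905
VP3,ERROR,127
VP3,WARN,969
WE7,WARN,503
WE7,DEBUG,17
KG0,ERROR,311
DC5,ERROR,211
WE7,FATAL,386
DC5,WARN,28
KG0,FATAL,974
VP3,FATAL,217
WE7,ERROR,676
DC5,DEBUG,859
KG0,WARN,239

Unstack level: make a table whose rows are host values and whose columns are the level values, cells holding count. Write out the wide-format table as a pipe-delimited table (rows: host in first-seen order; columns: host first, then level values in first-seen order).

| host | FATAL | DEBUG | ERROR | WARN |
| DC5 | 519 | 859 | 211 | 28 |
| KG0 | 974 | 159 | 311 | 239 |
| VP3 | 217 | 905 | 127 | 969 |
| WE7 | 386 | 17 | 676 | 503 |

Columns: host plus the 4 distinct level values (FATAL, DEBUG, ERROR, WARN).
For example, row DC5 column FATAL takes count=519 from the long row (DC5, FATAL).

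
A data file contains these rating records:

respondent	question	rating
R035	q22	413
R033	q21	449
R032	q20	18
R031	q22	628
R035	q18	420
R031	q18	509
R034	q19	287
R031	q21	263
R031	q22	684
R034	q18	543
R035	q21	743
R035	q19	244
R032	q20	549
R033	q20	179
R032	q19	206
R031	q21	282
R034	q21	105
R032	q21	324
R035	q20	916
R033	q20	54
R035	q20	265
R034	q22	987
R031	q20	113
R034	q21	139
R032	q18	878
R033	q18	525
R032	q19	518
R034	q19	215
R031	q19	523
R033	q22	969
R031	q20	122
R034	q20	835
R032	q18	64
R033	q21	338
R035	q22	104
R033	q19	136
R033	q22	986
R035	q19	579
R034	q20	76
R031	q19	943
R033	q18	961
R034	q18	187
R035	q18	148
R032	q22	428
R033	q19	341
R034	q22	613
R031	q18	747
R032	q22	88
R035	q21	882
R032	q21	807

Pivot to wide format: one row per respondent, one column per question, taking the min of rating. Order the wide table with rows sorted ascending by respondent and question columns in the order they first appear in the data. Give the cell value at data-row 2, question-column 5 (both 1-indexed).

With rows sorted ascending by respondent, row 2 is respondent=R032. question columns in first-appearance order: q22, q21, q20, q18, q19; column 5 is q19.
Long rows with respondent=R032, question=q19: min(206, 518) = 206.

206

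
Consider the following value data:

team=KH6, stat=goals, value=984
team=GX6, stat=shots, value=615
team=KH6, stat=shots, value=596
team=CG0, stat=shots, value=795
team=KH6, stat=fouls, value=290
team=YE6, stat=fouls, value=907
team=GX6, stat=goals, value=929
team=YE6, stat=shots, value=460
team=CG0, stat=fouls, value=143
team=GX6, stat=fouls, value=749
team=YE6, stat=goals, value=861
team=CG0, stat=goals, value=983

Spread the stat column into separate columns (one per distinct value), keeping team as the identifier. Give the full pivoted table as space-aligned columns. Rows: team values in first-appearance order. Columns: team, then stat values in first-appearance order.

Columns: team plus the 3 distinct stat values (goals, shots, fouls).
For example, row KH6 column goals takes value=984 from the long row (KH6, goals).

team  goals  shots  fouls
KH6   984    596    290  
GX6   929    615    749  
CG0   983    795    143  
YE6   861    460    907  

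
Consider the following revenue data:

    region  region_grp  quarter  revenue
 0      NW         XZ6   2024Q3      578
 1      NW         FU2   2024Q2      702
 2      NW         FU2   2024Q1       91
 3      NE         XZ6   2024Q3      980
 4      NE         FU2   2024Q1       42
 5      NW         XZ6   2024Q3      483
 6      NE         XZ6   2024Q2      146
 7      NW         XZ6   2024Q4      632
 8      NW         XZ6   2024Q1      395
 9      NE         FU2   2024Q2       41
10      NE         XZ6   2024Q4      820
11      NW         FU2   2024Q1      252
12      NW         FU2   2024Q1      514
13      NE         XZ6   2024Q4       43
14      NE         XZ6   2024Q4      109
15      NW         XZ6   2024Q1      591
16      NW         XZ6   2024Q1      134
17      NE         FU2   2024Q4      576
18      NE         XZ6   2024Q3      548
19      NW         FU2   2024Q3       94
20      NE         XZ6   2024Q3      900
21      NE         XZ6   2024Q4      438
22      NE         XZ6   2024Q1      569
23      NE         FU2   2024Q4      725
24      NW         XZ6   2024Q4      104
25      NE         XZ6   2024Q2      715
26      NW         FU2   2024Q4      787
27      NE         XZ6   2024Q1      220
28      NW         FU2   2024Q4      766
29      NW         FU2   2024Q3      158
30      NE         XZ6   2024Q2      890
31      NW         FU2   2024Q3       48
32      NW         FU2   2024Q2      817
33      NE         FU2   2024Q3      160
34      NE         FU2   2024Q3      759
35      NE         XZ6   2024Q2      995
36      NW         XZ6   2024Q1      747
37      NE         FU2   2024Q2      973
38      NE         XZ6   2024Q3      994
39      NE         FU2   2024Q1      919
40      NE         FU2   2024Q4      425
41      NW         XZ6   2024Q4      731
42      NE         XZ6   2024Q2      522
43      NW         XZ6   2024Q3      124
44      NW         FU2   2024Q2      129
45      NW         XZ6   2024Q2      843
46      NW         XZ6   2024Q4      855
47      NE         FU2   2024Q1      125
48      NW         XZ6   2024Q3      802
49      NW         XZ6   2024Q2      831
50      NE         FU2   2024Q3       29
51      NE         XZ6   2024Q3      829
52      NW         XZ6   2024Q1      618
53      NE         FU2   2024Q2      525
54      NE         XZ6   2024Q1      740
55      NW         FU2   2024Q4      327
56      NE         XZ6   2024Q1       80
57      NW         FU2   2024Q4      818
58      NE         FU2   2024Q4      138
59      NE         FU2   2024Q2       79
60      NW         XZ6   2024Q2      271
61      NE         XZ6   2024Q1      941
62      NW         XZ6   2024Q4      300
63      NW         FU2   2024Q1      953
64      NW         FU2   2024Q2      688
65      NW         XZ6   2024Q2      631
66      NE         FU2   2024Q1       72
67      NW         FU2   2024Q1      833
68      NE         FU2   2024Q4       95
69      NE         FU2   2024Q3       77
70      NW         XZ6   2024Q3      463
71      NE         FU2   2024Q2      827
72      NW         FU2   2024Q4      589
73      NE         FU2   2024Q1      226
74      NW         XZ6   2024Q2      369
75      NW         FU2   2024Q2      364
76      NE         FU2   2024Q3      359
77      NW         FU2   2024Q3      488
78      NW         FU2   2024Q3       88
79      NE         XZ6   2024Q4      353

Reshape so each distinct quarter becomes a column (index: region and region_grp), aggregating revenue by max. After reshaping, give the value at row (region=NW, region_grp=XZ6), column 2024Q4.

855

Rows with region=NW, region_grp=XZ6 and quarter=2024Q4: revenue values are 632, 104, 731, 855, 300.
max(632, 104, 731, 855, 300) = 855.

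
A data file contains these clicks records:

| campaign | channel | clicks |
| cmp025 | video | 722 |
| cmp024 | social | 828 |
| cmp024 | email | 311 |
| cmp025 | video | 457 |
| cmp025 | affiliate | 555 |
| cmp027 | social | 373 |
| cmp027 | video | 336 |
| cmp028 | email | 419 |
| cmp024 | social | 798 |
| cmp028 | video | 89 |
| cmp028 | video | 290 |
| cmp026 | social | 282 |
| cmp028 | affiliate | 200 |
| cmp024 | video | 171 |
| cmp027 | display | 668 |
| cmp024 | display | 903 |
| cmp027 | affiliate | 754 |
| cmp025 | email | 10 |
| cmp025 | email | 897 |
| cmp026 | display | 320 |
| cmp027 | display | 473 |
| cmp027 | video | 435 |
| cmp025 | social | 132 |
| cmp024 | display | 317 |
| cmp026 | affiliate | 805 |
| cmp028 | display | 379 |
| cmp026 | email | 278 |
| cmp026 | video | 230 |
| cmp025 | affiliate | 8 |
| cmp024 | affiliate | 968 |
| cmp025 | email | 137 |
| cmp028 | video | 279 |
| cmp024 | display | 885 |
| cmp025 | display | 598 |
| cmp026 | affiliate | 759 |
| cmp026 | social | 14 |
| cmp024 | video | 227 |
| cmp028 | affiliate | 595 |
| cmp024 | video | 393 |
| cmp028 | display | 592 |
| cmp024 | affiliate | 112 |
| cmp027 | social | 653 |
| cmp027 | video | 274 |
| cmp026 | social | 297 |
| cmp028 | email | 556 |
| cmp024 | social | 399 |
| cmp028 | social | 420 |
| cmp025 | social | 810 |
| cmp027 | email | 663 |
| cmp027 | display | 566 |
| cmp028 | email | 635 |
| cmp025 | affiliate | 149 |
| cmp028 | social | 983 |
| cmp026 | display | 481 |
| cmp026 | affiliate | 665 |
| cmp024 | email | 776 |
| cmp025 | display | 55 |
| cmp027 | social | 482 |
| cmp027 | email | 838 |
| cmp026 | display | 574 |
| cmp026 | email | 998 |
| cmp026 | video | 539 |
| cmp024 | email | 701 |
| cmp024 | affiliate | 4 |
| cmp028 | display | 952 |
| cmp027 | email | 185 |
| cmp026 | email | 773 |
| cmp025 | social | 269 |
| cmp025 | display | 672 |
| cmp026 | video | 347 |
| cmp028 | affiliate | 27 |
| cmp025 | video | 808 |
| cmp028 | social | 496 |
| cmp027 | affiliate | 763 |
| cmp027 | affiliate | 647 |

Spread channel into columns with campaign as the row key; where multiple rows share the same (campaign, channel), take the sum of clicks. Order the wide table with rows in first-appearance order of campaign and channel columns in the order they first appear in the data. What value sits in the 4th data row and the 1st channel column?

658

With rows in first-appearance order of campaign, row 4 is campaign=cmp028. channel columns in first-appearance order: video, social, email, affiliate, display; column 1 is video.
Long rows with campaign=cmp028, channel=video: 89 + 290 + 279 = 658.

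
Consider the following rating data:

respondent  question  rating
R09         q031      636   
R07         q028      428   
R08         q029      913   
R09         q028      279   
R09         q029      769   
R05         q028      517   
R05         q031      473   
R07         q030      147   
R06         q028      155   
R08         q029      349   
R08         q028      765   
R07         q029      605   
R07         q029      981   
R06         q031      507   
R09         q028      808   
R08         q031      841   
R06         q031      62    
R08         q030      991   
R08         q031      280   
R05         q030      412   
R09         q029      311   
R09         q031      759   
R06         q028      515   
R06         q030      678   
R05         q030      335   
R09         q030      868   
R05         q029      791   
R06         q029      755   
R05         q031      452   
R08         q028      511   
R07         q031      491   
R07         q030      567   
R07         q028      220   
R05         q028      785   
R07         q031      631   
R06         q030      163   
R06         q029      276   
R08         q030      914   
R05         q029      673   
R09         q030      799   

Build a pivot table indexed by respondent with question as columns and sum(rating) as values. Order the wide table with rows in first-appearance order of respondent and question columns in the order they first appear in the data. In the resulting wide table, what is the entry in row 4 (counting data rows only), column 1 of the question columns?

925

With rows in first-appearance order of respondent, row 4 is respondent=R05. question columns in first-appearance order: q031, q028, q029, q030; column 1 is q031.
Long rows with respondent=R05, question=q031: 473 + 452 = 925.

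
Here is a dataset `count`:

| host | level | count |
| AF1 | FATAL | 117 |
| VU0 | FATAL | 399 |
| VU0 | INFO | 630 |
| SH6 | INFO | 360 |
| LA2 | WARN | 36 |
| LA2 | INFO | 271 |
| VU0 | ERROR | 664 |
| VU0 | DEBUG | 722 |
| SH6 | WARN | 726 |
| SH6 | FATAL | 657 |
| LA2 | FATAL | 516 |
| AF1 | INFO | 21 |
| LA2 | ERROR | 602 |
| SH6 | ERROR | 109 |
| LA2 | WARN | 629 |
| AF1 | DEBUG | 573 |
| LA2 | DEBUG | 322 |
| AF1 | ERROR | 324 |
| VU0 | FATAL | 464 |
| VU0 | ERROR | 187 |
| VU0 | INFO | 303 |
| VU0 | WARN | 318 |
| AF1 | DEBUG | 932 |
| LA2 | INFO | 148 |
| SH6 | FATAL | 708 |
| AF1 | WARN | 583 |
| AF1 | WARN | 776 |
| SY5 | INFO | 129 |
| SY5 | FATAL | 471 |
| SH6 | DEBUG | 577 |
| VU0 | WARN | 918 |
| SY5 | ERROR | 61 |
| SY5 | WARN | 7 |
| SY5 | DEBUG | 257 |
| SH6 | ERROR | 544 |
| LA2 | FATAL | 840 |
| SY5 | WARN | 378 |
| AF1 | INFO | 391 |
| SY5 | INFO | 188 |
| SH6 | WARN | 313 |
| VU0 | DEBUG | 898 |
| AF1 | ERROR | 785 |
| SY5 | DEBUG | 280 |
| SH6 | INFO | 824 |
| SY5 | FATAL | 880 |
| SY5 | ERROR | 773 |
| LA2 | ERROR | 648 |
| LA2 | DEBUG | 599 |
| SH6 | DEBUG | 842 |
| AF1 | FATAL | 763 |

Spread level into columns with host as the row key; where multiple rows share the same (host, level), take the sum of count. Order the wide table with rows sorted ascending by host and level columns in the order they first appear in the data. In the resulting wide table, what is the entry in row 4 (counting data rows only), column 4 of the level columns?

834

With rows sorted ascending by host, row 4 is host=SY5. level columns in first-appearance order: FATAL, INFO, WARN, ERROR, DEBUG; column 4 is ERROR.
Long rows with host=SY5, level=ERROR: 61 + 773 = 834.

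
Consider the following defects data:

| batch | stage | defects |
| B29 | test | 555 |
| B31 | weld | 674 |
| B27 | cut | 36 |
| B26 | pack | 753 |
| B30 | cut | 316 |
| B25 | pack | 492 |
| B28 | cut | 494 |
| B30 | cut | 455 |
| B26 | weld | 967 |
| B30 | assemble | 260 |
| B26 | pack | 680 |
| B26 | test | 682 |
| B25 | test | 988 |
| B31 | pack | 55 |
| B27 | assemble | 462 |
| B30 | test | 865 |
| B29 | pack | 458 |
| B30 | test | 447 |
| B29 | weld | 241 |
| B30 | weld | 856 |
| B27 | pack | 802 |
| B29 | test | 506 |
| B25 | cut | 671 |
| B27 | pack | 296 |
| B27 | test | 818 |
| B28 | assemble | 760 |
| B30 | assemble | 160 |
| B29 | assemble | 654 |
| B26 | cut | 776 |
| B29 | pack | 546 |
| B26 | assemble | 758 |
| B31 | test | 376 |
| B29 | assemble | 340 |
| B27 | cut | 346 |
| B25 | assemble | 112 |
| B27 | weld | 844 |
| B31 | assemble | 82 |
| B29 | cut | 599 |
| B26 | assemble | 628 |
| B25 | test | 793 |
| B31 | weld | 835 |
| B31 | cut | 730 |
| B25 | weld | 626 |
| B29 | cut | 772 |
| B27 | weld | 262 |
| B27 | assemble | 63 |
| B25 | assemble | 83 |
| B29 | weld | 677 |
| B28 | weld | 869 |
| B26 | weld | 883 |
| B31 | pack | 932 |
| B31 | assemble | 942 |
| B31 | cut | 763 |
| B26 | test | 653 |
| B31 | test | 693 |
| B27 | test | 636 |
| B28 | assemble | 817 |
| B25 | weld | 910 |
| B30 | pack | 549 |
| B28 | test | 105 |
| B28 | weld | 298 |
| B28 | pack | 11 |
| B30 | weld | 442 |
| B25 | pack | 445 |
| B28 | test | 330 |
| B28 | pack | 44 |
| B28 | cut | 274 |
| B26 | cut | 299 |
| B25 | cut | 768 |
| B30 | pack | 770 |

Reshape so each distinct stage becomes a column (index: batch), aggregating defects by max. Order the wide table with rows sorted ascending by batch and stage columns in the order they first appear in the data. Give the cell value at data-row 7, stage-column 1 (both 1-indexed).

With rows sorted ascending by batch, row 7 is batch=B31. stage columns in first-appearance order: test, weld, cut, pack, assemble; column 1 is test.
Long rows with batch=B31, stage=test: max(376, 693) = 693.

693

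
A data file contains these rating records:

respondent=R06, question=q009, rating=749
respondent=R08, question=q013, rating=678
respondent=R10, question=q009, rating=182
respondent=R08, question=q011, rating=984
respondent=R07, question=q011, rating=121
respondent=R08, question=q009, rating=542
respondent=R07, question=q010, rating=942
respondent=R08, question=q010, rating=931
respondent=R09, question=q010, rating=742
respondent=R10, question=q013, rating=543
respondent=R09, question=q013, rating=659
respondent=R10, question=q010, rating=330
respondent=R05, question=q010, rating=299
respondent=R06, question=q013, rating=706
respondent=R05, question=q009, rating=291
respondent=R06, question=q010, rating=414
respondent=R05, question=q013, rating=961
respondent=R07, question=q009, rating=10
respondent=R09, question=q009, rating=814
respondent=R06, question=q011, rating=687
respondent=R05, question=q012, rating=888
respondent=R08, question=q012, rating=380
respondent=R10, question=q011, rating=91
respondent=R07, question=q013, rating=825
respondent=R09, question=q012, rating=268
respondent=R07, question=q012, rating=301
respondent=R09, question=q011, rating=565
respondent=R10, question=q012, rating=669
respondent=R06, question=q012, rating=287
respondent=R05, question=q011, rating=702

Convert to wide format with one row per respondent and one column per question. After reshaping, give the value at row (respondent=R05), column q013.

961

Wide layout: rows indexed by respondent, columns are the 5 distinct question values (q009, q013, q011, q010, q012).
Cell (respondent=R05, question=q013) draws from the long row where respondent=R05 and question=q013, which has rating=961.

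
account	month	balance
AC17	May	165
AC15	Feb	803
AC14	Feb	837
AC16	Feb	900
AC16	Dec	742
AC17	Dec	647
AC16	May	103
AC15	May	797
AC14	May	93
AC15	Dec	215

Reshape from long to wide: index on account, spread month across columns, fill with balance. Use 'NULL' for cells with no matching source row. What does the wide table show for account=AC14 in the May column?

93

The long row with account=AC14, month=May has balance=93.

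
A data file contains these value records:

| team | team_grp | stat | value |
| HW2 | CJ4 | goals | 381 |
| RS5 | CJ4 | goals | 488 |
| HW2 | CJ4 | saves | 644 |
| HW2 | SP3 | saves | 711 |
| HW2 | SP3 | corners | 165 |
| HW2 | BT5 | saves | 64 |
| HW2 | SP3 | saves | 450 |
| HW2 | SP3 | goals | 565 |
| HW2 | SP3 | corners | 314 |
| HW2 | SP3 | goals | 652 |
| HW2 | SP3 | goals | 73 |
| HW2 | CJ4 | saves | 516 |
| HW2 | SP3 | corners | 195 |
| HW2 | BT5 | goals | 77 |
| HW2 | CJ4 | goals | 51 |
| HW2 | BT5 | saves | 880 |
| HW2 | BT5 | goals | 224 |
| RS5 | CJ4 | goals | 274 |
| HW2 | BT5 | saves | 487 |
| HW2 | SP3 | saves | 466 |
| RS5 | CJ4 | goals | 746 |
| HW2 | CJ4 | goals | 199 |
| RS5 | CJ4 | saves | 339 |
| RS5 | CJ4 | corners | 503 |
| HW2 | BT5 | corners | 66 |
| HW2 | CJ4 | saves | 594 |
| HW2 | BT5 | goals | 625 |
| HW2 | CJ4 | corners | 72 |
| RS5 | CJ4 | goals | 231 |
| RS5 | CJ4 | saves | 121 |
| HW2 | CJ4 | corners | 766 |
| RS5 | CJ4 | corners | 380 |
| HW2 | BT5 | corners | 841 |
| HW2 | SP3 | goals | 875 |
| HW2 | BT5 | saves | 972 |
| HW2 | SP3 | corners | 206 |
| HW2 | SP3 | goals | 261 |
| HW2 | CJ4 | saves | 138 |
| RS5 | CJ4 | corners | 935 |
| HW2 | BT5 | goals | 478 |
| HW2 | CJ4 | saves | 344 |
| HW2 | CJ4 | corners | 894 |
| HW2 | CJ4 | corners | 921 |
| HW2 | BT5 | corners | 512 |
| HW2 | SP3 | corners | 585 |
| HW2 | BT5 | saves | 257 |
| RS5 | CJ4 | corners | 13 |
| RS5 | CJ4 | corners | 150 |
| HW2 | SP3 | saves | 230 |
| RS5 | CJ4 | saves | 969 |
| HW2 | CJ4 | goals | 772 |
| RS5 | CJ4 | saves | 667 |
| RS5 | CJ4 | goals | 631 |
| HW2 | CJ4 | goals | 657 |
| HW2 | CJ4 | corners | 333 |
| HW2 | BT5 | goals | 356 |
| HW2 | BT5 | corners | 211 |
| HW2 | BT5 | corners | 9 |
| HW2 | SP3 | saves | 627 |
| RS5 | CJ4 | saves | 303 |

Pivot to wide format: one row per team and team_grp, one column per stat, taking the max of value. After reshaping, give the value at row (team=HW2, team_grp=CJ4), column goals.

Rows with team=HW2, team_grp=CJ4 and stat=goals: value values are 381, 51, 199, 772, 657.
max(381, 51, 199, 772, 657) = 772.

772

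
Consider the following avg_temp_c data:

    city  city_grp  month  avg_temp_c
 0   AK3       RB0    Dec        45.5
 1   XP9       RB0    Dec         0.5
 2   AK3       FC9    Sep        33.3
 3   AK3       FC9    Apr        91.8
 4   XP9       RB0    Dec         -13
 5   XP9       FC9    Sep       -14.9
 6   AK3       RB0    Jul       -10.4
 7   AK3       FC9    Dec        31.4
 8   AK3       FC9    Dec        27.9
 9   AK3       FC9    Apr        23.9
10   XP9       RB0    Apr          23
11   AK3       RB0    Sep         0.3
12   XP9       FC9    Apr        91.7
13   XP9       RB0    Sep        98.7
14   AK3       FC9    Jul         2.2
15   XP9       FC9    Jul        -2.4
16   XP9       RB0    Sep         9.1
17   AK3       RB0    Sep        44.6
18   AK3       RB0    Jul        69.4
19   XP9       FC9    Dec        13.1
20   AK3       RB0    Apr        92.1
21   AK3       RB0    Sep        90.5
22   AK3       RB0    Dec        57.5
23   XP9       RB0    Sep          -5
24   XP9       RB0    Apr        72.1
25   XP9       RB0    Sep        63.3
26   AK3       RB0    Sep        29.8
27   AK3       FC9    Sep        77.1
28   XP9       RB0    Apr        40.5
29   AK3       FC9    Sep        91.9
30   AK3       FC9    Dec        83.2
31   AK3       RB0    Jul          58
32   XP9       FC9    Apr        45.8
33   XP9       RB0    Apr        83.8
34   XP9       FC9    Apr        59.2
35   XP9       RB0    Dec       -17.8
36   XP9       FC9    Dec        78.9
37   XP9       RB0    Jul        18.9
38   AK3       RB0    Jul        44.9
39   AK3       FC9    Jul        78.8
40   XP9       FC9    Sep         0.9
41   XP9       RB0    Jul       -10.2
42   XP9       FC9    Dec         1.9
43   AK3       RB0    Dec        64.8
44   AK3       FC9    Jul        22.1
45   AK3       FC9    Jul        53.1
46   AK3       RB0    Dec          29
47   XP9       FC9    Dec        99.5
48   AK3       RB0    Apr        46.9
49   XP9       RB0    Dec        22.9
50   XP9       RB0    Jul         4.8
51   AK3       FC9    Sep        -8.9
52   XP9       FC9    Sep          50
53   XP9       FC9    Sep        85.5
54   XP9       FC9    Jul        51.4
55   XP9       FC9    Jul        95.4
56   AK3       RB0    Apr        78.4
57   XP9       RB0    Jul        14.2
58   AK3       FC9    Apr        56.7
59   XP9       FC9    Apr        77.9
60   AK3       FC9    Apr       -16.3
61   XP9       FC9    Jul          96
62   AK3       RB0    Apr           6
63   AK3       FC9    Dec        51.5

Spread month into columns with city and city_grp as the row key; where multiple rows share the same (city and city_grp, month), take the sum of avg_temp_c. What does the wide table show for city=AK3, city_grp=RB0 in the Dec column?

196.8

Rows with city=AK3, city_grp=RB0 and month=Dec: avg_temp_c values are 45.5, 57.5, 64.8, 29.
45.5 + 57.5 + 64.8 + 29 = 196.8.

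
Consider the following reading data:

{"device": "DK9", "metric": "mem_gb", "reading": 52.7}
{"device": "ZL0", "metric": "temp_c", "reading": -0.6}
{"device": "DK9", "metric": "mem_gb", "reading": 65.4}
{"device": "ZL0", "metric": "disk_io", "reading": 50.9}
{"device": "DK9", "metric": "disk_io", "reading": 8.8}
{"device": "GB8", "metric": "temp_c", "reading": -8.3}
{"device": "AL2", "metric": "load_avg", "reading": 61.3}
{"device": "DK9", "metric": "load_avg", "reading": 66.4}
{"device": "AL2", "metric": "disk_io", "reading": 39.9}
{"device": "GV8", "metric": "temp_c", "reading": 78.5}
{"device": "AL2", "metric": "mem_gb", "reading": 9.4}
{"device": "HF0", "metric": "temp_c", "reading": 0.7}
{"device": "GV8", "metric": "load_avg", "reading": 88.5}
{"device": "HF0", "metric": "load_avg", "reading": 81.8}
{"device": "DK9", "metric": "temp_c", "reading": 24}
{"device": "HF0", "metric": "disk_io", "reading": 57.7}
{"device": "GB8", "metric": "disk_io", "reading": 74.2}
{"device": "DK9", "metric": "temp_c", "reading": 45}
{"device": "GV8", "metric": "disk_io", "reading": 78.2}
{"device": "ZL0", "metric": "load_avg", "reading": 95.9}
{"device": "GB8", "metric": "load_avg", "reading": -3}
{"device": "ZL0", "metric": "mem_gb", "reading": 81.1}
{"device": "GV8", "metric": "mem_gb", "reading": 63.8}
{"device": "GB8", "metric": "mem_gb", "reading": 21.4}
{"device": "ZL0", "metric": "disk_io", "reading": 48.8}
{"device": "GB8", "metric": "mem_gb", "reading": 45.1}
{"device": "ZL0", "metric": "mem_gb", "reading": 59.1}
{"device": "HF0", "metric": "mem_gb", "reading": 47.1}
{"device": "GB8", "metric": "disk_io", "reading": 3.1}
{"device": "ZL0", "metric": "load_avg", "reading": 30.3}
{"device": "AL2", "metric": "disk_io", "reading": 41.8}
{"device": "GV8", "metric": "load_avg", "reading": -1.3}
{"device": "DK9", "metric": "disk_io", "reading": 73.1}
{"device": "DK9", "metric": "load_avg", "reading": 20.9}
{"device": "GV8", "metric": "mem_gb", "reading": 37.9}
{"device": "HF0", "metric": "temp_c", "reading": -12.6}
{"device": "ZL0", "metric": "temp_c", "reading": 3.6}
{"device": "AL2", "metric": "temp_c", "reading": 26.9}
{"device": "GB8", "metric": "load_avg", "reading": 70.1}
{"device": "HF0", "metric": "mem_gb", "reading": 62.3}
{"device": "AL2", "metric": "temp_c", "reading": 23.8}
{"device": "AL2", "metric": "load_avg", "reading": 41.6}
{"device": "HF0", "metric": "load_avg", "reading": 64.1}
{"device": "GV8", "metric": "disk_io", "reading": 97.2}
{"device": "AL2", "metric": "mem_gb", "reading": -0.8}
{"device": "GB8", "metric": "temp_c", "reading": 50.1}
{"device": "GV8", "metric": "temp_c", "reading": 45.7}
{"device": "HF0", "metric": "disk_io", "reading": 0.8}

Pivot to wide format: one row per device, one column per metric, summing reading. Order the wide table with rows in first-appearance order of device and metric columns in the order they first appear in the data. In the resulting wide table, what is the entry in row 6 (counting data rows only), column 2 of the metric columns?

With rows in first-appearance order of device, row 6 is device=HF0. metric columns in first-appearance order: mem_gb, temp_c, disk_io, load_avg; column 2 is temp_c.
Long rows with device=HF0, metric=temp_c: 0.7 + -12.6 = -11.9.

-11.9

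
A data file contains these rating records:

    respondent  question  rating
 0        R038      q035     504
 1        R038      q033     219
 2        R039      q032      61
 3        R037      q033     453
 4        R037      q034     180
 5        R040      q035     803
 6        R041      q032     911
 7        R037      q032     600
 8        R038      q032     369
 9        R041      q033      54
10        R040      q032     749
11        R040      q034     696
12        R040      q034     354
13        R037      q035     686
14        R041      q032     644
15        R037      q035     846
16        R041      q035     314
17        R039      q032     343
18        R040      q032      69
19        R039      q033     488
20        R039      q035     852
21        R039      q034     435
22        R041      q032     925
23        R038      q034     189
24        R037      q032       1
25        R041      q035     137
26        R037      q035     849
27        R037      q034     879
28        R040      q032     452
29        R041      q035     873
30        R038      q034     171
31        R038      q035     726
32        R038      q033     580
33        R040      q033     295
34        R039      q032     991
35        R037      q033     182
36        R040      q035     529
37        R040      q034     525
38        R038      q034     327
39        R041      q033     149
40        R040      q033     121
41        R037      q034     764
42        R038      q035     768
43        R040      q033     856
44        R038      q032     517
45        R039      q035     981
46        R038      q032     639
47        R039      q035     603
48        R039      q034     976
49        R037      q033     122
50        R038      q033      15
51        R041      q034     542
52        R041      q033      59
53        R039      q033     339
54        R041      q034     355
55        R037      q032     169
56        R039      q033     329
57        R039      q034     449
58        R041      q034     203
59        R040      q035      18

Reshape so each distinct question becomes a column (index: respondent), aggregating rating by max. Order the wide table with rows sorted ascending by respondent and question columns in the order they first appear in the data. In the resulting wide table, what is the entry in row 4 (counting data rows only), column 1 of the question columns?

803

With rows sorted ascending by respondent, row 4 is respondent=R040. question columns in first-appearance order: q035, q033, q032, q034; column 1 is q035.
Long rows with respondent=R040, question=q035: max(803, 529, 18) = 803.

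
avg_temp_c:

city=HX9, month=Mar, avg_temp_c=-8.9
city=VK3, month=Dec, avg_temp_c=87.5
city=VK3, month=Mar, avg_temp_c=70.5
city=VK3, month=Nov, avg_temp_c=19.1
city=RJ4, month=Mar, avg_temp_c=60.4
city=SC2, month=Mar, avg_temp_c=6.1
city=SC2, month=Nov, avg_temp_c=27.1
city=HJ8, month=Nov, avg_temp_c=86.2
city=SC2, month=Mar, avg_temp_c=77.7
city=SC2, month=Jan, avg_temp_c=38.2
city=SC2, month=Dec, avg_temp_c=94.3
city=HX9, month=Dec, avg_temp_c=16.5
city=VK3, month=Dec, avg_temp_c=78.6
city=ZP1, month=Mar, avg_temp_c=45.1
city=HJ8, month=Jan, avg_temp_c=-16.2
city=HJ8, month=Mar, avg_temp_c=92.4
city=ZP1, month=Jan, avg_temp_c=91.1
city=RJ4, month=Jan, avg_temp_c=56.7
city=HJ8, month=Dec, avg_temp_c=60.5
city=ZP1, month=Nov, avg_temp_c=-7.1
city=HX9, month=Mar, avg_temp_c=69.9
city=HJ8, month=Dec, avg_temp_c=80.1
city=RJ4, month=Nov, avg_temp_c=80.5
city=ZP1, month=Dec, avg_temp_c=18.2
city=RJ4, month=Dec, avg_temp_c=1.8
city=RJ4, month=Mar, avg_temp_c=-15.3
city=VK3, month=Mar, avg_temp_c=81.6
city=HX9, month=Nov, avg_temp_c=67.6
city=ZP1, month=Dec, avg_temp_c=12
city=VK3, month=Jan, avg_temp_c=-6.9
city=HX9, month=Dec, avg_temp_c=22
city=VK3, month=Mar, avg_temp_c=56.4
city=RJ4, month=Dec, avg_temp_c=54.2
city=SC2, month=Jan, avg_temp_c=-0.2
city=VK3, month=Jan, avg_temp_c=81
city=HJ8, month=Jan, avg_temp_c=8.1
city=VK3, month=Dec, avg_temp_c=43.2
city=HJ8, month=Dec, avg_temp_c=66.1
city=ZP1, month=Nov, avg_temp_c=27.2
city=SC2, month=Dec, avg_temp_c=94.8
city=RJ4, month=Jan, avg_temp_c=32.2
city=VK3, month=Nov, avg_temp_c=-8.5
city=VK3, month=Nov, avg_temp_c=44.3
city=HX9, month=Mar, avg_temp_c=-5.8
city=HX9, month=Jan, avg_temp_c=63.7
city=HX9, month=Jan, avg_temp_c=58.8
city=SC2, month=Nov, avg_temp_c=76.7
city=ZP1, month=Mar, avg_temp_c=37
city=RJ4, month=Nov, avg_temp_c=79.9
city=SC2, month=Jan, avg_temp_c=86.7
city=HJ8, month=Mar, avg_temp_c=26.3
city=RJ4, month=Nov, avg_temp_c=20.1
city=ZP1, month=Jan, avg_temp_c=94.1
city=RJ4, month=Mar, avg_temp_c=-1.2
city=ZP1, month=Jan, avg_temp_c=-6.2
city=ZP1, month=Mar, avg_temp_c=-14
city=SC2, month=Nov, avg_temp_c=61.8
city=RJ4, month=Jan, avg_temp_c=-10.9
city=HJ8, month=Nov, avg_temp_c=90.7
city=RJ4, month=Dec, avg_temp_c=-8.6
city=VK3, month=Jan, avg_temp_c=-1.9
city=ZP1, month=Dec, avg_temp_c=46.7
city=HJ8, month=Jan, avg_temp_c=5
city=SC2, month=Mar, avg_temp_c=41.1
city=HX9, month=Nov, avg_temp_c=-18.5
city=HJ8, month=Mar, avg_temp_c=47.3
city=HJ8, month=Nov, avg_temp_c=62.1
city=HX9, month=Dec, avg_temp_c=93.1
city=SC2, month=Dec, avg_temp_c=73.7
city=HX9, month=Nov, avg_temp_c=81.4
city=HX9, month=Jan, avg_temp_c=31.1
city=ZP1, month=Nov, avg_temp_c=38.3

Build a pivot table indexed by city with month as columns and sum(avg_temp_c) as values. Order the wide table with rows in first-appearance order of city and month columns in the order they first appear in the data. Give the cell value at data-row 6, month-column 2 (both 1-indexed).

With rows in first-appearance order of city, row 6 is city=ZP1. month columns in first-appearance order: Mar, Dec, Nov, Jan; column 2 is Dec.
Long rows with city=ZP1, month=Dec: 18.2 + 12 + 46.7 = 76.9.

76.9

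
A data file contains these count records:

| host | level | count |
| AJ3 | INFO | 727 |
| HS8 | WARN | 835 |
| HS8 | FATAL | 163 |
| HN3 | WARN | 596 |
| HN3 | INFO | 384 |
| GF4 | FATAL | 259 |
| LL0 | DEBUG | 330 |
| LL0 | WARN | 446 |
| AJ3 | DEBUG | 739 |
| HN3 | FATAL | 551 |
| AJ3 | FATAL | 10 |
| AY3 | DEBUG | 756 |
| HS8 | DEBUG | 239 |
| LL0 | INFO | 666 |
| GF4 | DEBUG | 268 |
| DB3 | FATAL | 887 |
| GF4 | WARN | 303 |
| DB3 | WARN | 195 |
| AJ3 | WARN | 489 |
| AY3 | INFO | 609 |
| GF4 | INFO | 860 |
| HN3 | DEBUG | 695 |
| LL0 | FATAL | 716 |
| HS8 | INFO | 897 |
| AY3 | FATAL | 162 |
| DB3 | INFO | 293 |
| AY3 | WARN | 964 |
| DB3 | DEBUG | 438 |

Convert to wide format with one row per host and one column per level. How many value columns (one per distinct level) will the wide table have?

4 distinct level values: INFO, DEBUG, FATAL, WARN.

4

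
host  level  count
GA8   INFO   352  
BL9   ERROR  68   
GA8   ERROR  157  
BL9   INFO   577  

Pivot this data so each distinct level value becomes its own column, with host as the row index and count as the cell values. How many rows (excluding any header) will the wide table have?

2 distinct host values → 2 rows.

2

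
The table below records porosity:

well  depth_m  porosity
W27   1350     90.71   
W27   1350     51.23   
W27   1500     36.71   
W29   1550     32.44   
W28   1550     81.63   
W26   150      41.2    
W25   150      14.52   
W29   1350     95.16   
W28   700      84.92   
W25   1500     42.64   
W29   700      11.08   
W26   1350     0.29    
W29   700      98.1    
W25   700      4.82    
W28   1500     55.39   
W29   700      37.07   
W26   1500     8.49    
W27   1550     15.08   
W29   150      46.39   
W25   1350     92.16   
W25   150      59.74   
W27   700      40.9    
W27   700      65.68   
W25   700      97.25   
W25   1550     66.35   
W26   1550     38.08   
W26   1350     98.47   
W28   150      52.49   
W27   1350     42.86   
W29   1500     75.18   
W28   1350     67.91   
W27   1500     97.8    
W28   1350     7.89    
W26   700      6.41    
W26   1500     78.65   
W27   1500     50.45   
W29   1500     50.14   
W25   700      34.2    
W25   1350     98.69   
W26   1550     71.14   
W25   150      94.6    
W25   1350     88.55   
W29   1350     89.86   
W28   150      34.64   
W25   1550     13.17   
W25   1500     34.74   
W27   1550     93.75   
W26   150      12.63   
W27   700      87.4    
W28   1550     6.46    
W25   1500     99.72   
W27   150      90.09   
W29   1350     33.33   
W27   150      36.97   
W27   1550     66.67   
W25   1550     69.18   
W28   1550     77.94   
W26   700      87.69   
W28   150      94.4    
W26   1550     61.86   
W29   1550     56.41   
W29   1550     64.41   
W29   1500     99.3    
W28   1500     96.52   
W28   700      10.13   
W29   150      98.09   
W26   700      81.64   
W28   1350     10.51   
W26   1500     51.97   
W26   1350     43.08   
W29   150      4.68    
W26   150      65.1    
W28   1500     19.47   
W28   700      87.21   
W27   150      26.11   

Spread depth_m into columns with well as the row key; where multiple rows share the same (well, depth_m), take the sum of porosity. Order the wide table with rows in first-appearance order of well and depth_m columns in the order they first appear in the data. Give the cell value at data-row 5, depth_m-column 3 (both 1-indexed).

148.70

With rows in first-appearance order of well, row 5 is well=W25. depth_m columns in first-appearance order: 1350, 1500, 1550, 150, 700; column 3 is 1550.
Long rows with well=W25, depth_m=1550: 66.35 + 13.17 + 69.18 = 148.70.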